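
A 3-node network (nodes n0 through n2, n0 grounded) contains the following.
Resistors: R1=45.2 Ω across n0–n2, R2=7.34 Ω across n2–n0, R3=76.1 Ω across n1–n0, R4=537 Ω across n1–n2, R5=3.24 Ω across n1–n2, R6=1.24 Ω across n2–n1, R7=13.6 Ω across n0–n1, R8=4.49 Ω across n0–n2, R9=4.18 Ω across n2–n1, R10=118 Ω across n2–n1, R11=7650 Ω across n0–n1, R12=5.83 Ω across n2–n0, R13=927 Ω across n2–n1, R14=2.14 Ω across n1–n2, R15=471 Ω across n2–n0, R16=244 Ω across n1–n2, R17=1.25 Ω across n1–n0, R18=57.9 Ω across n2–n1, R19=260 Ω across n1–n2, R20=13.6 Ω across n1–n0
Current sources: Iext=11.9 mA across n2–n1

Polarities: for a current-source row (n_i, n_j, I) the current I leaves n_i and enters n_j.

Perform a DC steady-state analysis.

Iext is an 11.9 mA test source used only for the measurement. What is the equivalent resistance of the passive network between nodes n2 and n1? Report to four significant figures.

R_eq = 0.4525 Ω

Apply KCL at each of the 2 non-ground nodes and solve the resulting linear system.
Node n1: branches {R3, R4, R5, R6, R7, R9, R10, R11, R13, R14, R16, R17, R18, R19, R20, Iext} → V_1 = 0.001972
Node n2: branches {R1, R2, R4, R5, R6, R8, R9, R10, R12, R13, R14, R15, R16, R18, R19, Iext} → V_2 = -0.003413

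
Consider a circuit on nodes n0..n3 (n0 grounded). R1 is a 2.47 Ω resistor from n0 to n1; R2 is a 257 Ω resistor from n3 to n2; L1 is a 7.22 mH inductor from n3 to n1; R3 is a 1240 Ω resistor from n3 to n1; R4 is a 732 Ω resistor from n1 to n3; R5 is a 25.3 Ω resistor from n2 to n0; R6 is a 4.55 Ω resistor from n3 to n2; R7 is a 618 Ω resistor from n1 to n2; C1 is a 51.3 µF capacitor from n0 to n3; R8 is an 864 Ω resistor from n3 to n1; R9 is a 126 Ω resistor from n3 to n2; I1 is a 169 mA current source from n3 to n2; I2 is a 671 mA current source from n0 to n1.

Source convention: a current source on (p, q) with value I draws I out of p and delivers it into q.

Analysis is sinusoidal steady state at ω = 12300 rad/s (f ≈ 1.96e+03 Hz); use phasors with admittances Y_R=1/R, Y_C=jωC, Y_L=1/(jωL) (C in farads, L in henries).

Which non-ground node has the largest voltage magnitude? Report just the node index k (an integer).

MNA unknowns: 3 node voltages V₁..V_3
R1: Y=0.4049+0.000j on G[0,1]
R2: Y=0.003891+0.000j on G[3,2]
L1: Y=0.000-0.01126j on G[3,1]
R3: Y=0.0008065+0.000j on G[3,1]
R4: Y=0.001366+0.000j on G[1,3]
R5: Y=0.03953+0.000j on G[2,0]
R6: Y=0.2198+0.000j on G[3,2]
R7: Y=0.001618+0.000j on G[1,2]
C1: Y=0.000+0.6310j on G[0,3]
R8: Y=0.001157+0.000j on G[3,1]
R9: Y=0.007937+0.000j on G[3,2]
I1: z[3]−=0.169, z[2]+=0.169
I2: z[0]−=0.671, z[1]+=0.671
solve → V1=1.639+0.04619j, V2=0.6030+0.02230j, V3=-0.03103+0.02594j

1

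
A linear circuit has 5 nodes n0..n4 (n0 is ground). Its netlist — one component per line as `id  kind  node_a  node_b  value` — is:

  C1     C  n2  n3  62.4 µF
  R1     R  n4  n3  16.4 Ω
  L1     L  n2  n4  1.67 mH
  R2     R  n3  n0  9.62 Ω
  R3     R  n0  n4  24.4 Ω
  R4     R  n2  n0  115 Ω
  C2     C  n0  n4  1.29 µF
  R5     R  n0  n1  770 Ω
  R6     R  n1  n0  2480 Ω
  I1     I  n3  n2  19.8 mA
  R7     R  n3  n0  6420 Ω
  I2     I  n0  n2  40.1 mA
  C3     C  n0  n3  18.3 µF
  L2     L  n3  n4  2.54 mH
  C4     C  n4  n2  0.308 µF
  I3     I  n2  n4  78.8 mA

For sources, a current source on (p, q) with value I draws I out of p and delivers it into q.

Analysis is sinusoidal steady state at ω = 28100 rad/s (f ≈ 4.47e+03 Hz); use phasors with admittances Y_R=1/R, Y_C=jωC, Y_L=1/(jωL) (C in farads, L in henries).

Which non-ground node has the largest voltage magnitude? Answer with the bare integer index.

4

Element admittances at ω=28100 rad/s:
  Y(C1) = 0.000+1.753j S between n2,n3
  Y(R1) = 0.06098+0.000j S between n4,n3
  Y(L1) = 0.000-0.02131j S between n2,n4
  Y(R2) = 0.1040+0.000j S between n3,n0
  Y(R3) = 0.04098+0.000j S between n0,n4
  Y(R4) = 0.008696+0.000j S between n2,n0
  Y(C2) = 0.000+0.03625j S between n0,n4
  Y(R5) = 0.001299+0.000j S between n0,n1
  Y(R6) = 0.0004032+0.000j S between n1,n0
  I1: injects 0.0198 A into n2 (from n3)
  Y(R7) = 0.0001558+0.000j S between n3,n0
  I2: injects 0.0401 A into n2 (from n0)
  Y(C3) = 0.000+0.5142j S between n0,n3
  Y(L2) = 0.000-0.01401j S between n3,n4
  Y(C4) = 0.000+0.008655j S between n4,n2
  I3: injects 0.0788 A into n4 (from n2)
Assemble and solve the 4×4 MNA system:
  V(n1)=0.000+0.000j  V(n2)=-0.04687-0.01239j  V(n3)=-0.04128-0.02336j  V(n4)=0.7367-0.07172j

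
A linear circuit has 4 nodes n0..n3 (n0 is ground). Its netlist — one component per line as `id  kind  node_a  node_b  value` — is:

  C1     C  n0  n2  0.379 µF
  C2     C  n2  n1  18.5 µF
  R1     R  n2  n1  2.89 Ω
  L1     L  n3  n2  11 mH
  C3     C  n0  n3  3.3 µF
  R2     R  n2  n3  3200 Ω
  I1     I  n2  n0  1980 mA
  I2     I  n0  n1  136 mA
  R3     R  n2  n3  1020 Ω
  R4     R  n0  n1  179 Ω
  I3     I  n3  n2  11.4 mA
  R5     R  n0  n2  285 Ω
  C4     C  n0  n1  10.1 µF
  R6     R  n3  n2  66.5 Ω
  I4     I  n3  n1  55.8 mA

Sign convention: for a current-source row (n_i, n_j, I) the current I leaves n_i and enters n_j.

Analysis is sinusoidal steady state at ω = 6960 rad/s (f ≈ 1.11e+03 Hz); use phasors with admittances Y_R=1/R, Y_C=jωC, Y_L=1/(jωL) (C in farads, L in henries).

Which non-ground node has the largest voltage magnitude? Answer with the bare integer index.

Apply KCL at each of the 3 non-ground nodes and solve the resulting linear system.
Node n1: branches {C2, R1, I2, R4, C4, I4} → V_1 = -6.077+18.20j
Node n2: branches {C1, C2, R1, L1, R2, I1, R3, I3, R5, R6} → V_2 = -10.21+18.79j
Node n3: branches {L1, C3, R2, R3, I3, R6, I4} → V_3 = 12.47+19.39j

3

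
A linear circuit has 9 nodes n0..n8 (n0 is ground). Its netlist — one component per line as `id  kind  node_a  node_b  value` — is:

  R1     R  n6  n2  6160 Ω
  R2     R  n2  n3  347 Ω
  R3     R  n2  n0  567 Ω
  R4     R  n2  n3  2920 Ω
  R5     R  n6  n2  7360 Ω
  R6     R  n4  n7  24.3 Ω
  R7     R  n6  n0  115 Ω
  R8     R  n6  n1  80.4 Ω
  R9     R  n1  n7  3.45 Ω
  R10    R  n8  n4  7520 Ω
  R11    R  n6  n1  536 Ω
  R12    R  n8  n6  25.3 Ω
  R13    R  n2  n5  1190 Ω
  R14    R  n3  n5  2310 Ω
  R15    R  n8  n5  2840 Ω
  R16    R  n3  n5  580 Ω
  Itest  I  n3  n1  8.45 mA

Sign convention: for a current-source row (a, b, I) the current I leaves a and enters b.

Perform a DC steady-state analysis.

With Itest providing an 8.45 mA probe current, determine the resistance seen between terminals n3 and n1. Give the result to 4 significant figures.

R_eq = 751.1 Ω

MNA unknowns: 8 node voltages V₁..V_8
R1: Y=0.0001623 on G[6,2]
R2: Y=0.002882 on G[2,3]
R3: Y=0.001764 on G[2,0]
R4: Y=0.0003425 on G[2,3]
R5: Y=0.0001359 on G[6,2]
R6: Y=0.04115 on G[4,7]
R7: Y=0.008696 on G[6,0]
R8: Y=0.01244 on G[6,1]
R9: Y=0.2899 on G[1,7]
R10: Y=0.0001330 on G[8,4]
R11: Y=0.001866 on G[6,1]
R12: Y=0.03953 on G[8,6]
R13: Y=0.0008403 on G[2,5]
R14: Y=0.0004329 on G[3,5]
R15: Y=0.0003521 on G[8,5]
R16: Y=0.001724 on G[3,5]
Itest: z[3]−=0.00845, z[1]+=0.00845
solve → V1=1.236, V2=-3.211, V3=-5.110, V4=1.234, V5=-4.032, V6=0.6512, V7=1.236, V8=0.6120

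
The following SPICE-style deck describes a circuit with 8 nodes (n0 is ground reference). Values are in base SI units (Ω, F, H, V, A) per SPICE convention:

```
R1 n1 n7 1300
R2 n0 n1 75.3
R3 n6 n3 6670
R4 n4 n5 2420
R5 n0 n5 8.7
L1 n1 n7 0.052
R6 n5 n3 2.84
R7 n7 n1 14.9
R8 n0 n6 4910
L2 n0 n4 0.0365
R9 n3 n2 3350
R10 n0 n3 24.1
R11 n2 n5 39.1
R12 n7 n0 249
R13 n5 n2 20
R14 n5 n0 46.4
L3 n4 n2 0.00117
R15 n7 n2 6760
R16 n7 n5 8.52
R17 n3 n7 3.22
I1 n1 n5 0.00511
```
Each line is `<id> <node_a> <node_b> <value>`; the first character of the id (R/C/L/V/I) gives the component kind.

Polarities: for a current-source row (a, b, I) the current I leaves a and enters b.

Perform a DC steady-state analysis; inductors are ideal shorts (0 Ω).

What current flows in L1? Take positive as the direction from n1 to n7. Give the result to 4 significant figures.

Apply KCL at each of the 7 non-ground nodes and solve the resulting linear system.
Node n1: branches {R1, R2, L1, R7, I1} → V_1 = -0.01458
Node n2: branches {R9, R11, R13, L3, R15} → V_2 = 0.000
Node n3: branches {R3, R6, R9, R10, R17} → V_3 = -0.005307
Node n4: branches {R4, L2, L3} → V_4 = 0.000
Node n5: branches {R4, R5, R6, R11, R13, R14, R16, I1} → V_5 = 0.002243
Node n6: branches {R3, R8} → V_6 = -0.002250
Node n7: branches {R1, L1, R7, R12, R15, R16, R17} → V_7 = -0.01458
Source currents: i(L1)=-0.004916, i(L2)=-0.0001667, i(L3)=-0.0001658

-0.004916 A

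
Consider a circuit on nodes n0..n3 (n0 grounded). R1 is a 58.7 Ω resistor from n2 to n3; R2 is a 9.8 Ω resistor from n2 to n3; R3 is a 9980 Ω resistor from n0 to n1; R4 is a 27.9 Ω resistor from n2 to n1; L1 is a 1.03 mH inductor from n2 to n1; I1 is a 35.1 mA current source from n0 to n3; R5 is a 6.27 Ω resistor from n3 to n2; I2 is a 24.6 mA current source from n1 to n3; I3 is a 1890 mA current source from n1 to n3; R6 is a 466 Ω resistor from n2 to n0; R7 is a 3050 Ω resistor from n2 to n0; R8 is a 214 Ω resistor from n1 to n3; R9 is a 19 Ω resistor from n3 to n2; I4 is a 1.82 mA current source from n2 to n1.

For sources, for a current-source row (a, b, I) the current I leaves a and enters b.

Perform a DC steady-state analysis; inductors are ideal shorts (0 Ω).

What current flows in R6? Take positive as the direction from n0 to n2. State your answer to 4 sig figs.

Apply KCL at each of the 3 non-ground nodes and solve the resulting linear system.
Node n1: branches {R3, R4, L1, I2, I3, R8, I4} → V_1 = 13.64
Node n2: branches {R1, R2, R4, L1, R5, R6, R7, R9, I4} → V_2 = 13.64
Node n3: branches {R1, R2, I1, R5, I2, I3, R8, R9} → V_3 = 19.44
Source currents: i(L1)=1.887

-0.02926 A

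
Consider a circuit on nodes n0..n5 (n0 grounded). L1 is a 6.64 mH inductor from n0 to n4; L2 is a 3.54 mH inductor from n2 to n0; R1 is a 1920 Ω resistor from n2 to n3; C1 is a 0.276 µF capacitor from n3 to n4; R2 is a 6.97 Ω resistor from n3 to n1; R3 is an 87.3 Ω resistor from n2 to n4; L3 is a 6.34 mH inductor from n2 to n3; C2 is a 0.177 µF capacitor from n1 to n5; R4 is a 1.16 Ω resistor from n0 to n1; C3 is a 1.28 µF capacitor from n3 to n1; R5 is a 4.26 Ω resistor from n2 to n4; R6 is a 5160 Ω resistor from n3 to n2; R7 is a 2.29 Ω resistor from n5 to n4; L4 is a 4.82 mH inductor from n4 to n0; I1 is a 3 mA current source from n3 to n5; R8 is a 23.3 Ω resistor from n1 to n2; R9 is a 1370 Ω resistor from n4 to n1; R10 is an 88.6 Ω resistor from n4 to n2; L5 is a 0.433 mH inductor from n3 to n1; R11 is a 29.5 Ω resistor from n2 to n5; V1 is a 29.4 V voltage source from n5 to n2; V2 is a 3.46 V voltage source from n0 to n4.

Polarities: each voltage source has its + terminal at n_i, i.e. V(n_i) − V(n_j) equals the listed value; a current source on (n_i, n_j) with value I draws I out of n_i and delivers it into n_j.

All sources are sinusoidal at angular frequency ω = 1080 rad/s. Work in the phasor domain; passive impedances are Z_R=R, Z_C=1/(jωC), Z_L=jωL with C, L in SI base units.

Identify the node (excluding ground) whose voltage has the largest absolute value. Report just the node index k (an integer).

MNA unknowns: 5 node voltages V₁..V_5 plus 2 source currents (V1, V2)
L1: Y=0.000-0.1394j on G[0,4]
L2: Y=0.000-0.2616j on G[2,0]
R1: Y=0.0005208+0.000j on G[2,3]
C1: Y=0.000+0.0002981j on G[3,4]
R2: Y=0.1435+0.000j on G[3,1]
R3: Y=0.01145+0.000j on G[2,4]
L3: Y=0.000-0.1460j on G[2,3]
C2: Y=0.000+0.0001912j on G[1,5]
R4: Y=0.8621+0.000j on G[0,1]
C3: Y=0.000+0.001382j on G[3,1]
R5: Y=0.2347+0.000j on G[2,4]
R6: Y=0.0001938+0.000j on G[3,2]
R7: Y=0.4367+0.000j on G[5,4]
L4: Y=0.000-0.1921j on G[4,0]
I1: z[3]−=0.003, z[5]+=0.003
R8: Y=0.04292+0.000j on G[1,2]
R9: Y=0.0007299+0.000j on G[4,1]
R10: Y=0.01129+0.000j on G[4,2]
L5: Y=0.000-2.138j on G[3,1]
R11: Y=0.03390+0.000j on G[2,5]
V1: row V5−V2=29.4, i_V1 at 5,2
V2: row V0−V4=3.46, i_V2 at 0,4
solve → V1=-2.268+1.687j, V2=-16.07-8.151j, V3=-3.184+1.110j, V4=-3.460+0.000j, V5=13.33-8.151j
aux → i_V1=-8.329+3.556j, i_V2=-4.088+6.804j

2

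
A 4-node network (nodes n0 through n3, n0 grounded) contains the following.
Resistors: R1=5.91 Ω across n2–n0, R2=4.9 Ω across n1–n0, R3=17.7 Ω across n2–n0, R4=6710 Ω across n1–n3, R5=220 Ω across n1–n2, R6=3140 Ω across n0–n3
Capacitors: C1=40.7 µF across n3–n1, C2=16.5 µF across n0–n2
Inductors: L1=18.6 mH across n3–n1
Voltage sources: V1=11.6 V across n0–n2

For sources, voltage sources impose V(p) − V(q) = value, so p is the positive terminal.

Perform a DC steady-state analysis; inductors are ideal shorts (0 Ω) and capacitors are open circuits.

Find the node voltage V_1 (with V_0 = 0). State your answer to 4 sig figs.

Apply KCL at each of the 3 non-ground nodes and solve the resulting linear system.
Node n1: branches {C1, R2, R4, R5, L1} → V_1 = -0.2523
Node n2: branches {R1, R3, C2, R5, V1} → V_2 = -11.60
Node n3: branches {C1, R4, L1, R6} → V_3 = -0.2523
Source currents: i(L1)=8.037e-05, i(V1)=-2.670

-0.2523 V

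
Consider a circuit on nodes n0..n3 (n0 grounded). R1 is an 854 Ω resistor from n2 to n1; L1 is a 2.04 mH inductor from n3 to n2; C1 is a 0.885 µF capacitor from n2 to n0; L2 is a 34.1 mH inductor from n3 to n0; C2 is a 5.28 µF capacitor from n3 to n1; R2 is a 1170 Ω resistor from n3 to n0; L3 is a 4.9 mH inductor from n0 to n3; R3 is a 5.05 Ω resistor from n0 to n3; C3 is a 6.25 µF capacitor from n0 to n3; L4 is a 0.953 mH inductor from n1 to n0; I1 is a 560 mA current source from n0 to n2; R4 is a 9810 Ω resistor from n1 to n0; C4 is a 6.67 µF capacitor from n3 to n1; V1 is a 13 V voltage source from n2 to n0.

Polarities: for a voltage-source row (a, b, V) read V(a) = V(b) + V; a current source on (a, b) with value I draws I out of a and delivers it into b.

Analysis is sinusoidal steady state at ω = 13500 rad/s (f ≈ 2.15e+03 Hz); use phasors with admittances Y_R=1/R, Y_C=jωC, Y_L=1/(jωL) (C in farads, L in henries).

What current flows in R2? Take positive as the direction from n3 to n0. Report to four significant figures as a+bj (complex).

0.0009548-0.001421j A

MNA unknowns: 3 node voltages V₁..V_3 plus 1 source current (V1)
R1: Y=0.001171+0.000j on G[2,1]
L1: Y=0.000-0.03631j on G[3,2]
C1: Y=0.000+0.01195j on G[2,0]
L2: Y=0.000-0.002172j on G[3,0]
C2: Y=0.000+0.07128j on G[3,1]
R2: Y=0.0008547+0.000j on G[3,0]
L3: Y=0.000-0.01512j on G[0,3]
R3: Y=0.1980+0.000j on G[0,3]
C3: Y=0.000+0.08438j on G[0,3]
L4: Y=0.000-0.07773j on G[1,0]
I1: z[0]−=0.56, z[2]+=0.56
R4: Y=0.0001019+0.000j on G[1,0]
C4: Y=0.000+0.09005j on G[3,1]
V1: row V2−V0=13, i_V1 at 2,0
solve → V1=2.207-3.357j, V2=13.00+0.000j, V3=1.117-1.662j
aux → i_V1=0.4870+0.2722j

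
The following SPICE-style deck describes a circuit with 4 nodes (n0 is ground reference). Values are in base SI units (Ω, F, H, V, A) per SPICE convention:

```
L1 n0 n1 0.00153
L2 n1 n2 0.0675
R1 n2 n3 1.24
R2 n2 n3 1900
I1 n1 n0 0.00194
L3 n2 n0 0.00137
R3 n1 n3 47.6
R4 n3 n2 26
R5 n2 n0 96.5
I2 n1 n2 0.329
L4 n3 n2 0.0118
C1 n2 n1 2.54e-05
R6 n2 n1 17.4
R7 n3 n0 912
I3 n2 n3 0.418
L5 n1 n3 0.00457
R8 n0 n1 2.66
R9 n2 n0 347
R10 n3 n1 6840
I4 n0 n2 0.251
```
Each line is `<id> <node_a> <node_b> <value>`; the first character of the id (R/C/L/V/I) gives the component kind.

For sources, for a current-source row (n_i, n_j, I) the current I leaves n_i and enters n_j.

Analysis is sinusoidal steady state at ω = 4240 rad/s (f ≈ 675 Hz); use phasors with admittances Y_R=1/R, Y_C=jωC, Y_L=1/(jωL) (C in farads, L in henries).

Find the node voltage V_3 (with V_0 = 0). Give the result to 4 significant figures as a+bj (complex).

2.194+2.674j V

Element admittances at ω=4240 rad/s:
  Y(L1) = 0.000-0.1541j S between n0,n1
  Y(L2) = 0.000-0.003494j S between n1,n2
  Y(R1) = 0.8065+0.000j S between n2,n3
  Y(R2) = 0.0005263+0.000j S between n2,n3
  I1: injects 0.00194 A into n0 (from n1)
  Y(L3) = 0.000-0.1722j S between n2,n0
  Y(R3) = 0.02101+0.000j S between n1,n3
  Y(R4) = 0.03846+0.000j S between n3,n2
  Y(R5) = 0.01036+0.000j S between n2,n0
  I2: injects 0.329 A into n2 (from n1)
  Y(L4) = 0.000-0.01999j S between n3,n2
  Y(C1) = 0.000+0.1077j S between n2,n1
  Y(R6) = 0.05747+0.000j S between n2,n1
  Y(R7) = 0.001096+0.000j S between n3,n0
  I3: injects 0.418 A into n3 (from n2)
  Y(L5) = 0.000-0.05161j S between n1,n3
  Y(R8) = 0.3759+0.000j S between n0,n1
  Y(R9) = 0.002882+0.000j S between n2,n0
  Y(R10) = 0.0001462+0.000j S between n3,n1
  I4: injects 0.251 A into n2 (from n0)
Assemble and solve the 3×3 MNA system:
  V(n1)=-0.7676+0.4646j  V(n2)=1.915+2.546j  V(n3)=2.194+2.674j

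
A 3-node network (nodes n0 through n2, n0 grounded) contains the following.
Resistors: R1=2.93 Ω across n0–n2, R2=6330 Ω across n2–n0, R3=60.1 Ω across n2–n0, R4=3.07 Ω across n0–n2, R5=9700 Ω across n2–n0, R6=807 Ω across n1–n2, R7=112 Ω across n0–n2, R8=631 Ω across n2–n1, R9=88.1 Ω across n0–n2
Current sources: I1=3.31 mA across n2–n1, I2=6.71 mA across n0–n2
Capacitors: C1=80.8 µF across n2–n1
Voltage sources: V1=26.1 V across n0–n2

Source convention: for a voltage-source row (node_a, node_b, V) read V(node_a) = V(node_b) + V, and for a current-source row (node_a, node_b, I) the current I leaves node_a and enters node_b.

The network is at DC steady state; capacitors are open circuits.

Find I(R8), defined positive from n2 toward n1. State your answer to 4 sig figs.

-0.001858 A

Apply KCL at each of the 2 non-ground nodes and solve the resulting linear system.
Node n1: branches {I1, C1, R6, R8} → V_1 = -24.93
Node n2: branches {R1, I1, I2, C1, R2, R3, R4, R5, R6, R7, R8, R9, V1} → V_2 = -26.10
Source currents: i(V1)=-18.39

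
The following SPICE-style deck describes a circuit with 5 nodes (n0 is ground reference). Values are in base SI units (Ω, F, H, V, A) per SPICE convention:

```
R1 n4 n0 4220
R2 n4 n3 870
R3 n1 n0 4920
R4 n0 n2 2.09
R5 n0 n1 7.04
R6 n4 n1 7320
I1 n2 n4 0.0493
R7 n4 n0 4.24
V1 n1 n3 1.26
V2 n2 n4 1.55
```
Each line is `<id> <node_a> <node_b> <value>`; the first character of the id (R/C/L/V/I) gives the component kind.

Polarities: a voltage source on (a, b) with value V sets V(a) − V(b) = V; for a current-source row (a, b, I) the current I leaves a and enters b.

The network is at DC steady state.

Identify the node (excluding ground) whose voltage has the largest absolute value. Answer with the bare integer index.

Element admittances at DC:
  Y(R1) = 0.0002370 S between n4,n0
  Y(R2) = 0.001149 S between n4,n3
  Y(R3) = 0.0002033 S between n1,n0
  Y(R4) = 0.4785 S between n0,n2
  Y(R5) = 0.1420 S between n0,n1
  Y(R6) = 0.0001366 S between n4,n1
  I1: injects 0.0493 A into n4 (from n2)
  Y(R7) = 0.2358 S between n4,n0
  V1: constraint V(n1)−V(n3) = 1.26
  V2: constraint V(n2)−V(n4) = 1.55
Assemble and solve the 6×6 MNA system:
  V(n1)=0.0007894  V(n2)=0.5120  V(n3)=-1.259  V(n4)=-1.038
  i(V1)=-0.0002542  i(V2)=-0.2943

3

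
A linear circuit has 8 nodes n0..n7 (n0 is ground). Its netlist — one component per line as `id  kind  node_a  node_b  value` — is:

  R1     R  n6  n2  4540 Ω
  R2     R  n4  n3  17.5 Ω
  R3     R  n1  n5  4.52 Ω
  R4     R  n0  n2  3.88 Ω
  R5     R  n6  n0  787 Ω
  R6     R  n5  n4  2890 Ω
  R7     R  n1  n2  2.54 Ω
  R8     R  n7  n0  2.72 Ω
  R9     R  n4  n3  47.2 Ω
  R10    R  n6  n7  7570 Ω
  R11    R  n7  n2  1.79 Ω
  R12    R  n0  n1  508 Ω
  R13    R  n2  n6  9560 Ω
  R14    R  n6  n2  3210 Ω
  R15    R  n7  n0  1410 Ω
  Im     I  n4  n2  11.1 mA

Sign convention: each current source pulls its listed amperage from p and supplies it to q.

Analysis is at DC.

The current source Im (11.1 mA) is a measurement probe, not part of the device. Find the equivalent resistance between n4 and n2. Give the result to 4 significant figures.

Apply KCL at each of the 7 non-ground nodes and solve the resulting linear system.
Node n1: branches {R3, R7, R12} → V_1 = -0.02794
Node n2: branches {R1, R4, R7, R11, R13, R14, Im} → V_2 = 0.0001145
Node n3: branches {R2, R9} → V_3 = -32.16
Node n4: branches {R2, R6, R9, Im} → V_4 = -32.16
Node n5: branches {R3, R6} → V_5 = -0.07811
Node n6: branches {R1, R5, R10, R13, R14} → V_6 = 4.022e-05
Node n7: branches {R8, R10, R11, R15} → V_7 = 6.903e-05

R_eq = 2897. Ω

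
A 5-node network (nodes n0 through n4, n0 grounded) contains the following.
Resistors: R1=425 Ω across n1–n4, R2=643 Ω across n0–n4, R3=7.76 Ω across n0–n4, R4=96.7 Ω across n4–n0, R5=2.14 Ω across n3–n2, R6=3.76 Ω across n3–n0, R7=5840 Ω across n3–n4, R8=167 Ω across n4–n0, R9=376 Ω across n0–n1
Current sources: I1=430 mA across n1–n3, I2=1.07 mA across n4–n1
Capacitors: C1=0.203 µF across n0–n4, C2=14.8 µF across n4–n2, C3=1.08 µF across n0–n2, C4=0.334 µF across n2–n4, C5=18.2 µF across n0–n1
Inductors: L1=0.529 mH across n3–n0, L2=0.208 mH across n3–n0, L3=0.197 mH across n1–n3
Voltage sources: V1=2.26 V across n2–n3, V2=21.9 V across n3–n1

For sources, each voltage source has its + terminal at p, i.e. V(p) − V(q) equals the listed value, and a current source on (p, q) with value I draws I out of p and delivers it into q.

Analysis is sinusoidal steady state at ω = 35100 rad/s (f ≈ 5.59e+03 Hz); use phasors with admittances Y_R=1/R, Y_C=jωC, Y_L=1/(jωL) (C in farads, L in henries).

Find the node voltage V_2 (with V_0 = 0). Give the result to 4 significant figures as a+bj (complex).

MNA unknowns: 4 node voltages V₁..V_4 plus 2 source currents (V1, V2)
R1: Y=0.002353+0.000j on G[1,4]
I1: z[1]−=0.43, z[3]+=0.43
I2: z[4]−=0.00107, z[1]+=0.00107
C1: Y=0.000+0.007125j on G[0,4]
L1: Y=0.000-0.05386j on G[3,0]
L2: Y=0.000-0.1370j on G[3,0]
R2: Y=0.001555+0.000j on G[0,4]
C2: Y=0.000+0.5195j on G[4,2]
R3: Y=0.1289+0.000j on G[0,4]
C3: Y=0.000+0.03791j on G[0,2]
R4: Y=0.01034+0.000j on G[4,0]
C4: Y=0.000+0.01172j on G[2,4]
R5: Y=0.4673+0.000j on G[3,2]
R6: Y=0.2660+0.000j on G[3,0]
R7: Y=0.0001712+0.000j on G[3,4]
C5: Y=0.000+0.6388j on G[0,1]
R8: Y=0.005988+0.000j on G[4,0]
L3: Y=0.000-0.1446j on G[1,3]
R9: Y=0.002660+0.000j on G[0,1]
V1: row V2−V3=2.26, i_V1 at 2,3
V2: row V3−V1=21.9, i_V2 at 3,1
solve → V1=-5.573+12.84j, V2=18.59+12.84j, V3=16.33+12.84j, V4=13.82+16.52j
aux → i_V1=-2.526-3.237j, i_V2=-7.832-0.3676j

18.59+12.84j V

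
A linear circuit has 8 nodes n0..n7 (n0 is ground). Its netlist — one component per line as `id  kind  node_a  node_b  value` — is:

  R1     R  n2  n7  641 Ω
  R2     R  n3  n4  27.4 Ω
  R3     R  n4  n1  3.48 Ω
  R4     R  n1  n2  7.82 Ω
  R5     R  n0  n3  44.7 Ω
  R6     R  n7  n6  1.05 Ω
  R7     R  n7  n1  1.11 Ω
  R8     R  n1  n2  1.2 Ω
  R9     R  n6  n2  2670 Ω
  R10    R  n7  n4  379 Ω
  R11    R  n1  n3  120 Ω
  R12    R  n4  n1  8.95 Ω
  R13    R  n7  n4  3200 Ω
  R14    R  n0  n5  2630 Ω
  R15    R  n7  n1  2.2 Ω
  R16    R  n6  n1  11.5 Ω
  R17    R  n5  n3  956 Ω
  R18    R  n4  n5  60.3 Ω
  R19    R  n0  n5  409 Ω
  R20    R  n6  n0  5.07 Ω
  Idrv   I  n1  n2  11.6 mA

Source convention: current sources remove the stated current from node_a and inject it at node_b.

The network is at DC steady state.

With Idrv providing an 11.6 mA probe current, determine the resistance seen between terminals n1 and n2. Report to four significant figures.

R_eq = 1.038 Ω

Apply KCL at each of the 7 non-ground nodes and solve the resulting linear system.
Node n1: branches {R3, R4, R7, R8, R11, R12, R15, R16, Idrv} → V_1 = -1.703e-05
Node n2: branches {R1, R4, R8, R9, Idrv} → V_2 = 0.01203
Node n3: branches {R2, R5, R11, R17} → V_3 = -1.102e-05
Node n4: branches {R2, R3, R10, R12, R13, R18} → V_4 = -1.633e-05
Node n5: branches {R14, R17, R18, R19} → V_5 = -1.380e-05
Node n6: branches {R6, R9, R16, R20} → V_6 = 1.448e-06
Node n7: branches {R1, R6, R7, R10, R13, R15} → V_7 = -1.294e-06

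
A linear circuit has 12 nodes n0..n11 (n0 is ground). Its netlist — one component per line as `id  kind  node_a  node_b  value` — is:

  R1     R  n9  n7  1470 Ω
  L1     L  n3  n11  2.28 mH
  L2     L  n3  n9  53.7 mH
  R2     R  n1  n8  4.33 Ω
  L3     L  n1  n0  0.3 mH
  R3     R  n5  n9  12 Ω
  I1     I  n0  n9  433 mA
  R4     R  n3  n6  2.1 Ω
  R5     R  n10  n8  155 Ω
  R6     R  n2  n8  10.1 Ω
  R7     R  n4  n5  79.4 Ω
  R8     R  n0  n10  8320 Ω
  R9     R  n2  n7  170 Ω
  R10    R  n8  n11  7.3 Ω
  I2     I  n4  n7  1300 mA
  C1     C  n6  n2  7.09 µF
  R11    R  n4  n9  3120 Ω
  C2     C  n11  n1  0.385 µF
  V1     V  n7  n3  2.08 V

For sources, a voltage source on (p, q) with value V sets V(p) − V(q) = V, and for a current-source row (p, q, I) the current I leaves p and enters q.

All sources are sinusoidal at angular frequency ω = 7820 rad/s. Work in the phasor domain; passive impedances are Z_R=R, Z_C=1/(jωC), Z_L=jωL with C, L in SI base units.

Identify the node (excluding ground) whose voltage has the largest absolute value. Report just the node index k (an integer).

4

MNA unknowns: 11 node voltages V₁..V_11 plus 1 source current (V1)
R1: Y=0.0006803+0.000j on G[9,7]
L1: Y=0.000-0.05609j on G[3,11]
L2: Y=0.000-0.002381j on G[3,9]
R2: Y=0.2309+0.000j on G[1,8]
L3: Y=0.000-0.4263j on G[1,0]
R3: Y=0.08333+0.000j on G[5,9]
I1: z[0]−=0.433, z[9]+=0.433
R4: Y=0.4762+0.000j on G[3,6]
R5: Y=0.006452+0.000j on G[10,8]
R6: Y=0.09901+0.000j on G[2,8]
R7: Y=0.01259+0.000j on G[4,5]
R8: Y=0.0001202+0.000j on G[0,10]
R9: Y=0.005882+0.000j on G[2,7]
R10: Y=0.1370+0.000j on G[8,11]
I2: z[4]−=1.3, z[7]+=1.3
C1: Y=0.000+0.05544j on G[6,2]
R11: Y=0.0003205+0.000j on G[4,9]
C2: Y=0.000+0.003011j on G[11,1]
V1: row V7−V3=2.08, i_V1 at 7,3
solve → V1=0.0002672+1.015j, V2=3.403+4.454j, V3=9.972+3.320j, V4=-201.5-332.7j, V5=-101.2-332.7j, V6=9.754+2.581j, V7=12.05+3.320j, V8=1.840+0.9651j, V9=-86.03-332.7j, V10=1.806+0.9475j, V11=3.812-1.641j
aux → i_V1=1.182-0.2219j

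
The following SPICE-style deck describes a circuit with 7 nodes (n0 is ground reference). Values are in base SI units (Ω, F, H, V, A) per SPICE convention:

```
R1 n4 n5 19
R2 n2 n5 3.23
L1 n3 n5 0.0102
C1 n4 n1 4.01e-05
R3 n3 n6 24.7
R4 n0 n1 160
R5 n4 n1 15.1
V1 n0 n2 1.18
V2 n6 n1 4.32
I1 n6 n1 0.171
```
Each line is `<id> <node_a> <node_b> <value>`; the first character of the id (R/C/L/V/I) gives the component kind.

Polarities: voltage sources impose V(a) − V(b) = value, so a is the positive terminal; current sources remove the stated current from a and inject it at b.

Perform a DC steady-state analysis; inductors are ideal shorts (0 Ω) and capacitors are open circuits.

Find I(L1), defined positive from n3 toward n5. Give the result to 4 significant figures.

Element admittances at DC:
  Y(R1) = 0.05263 S between n4,n5
  Y(R2) = 0.3096 S between n2,n5
  L1: short n3↔n5 (DC inductor)
  Y(C1) = 0.000 S between n4,n1
  Y(R3) = 0.04049 S between n3,n6
  Y(R4) = 0.006250 S between n0,n1
  Y(R5) = 0.06623 S between n4,n1
  V1: constraint V(n0)−V(n2) = 1.18
  V2: constraint V(n6)−V(n1) = 4.32
  I1: injects 0.171 A into n1 (from n6)
Assemble and solve the 9×9 MNA system:
  V(n1)=-3.321  V(n2)=-1.180  V(n3)=-1.113  V(n4)=-2.343  V(n5)=-1.113  V(n6)=0.9991
  i(L1)=0.08551  i(V1)=-0.02076  i(V2)=-0.2565

0.08551 A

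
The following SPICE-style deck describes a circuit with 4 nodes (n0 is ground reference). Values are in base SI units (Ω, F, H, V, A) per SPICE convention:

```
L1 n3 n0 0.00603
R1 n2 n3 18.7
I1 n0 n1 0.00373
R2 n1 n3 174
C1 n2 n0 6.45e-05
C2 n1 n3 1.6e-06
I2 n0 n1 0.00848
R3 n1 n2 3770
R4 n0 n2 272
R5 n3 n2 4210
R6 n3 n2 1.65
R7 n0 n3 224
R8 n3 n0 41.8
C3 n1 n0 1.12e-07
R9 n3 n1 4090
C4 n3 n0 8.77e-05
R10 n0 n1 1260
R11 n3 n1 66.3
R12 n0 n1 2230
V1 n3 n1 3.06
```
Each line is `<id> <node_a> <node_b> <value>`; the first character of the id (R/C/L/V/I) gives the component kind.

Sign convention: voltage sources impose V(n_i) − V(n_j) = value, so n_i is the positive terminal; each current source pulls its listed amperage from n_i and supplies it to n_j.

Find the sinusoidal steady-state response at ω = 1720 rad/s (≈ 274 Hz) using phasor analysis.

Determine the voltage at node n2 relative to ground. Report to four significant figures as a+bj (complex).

MNA unknowns: 3 node voltages V₁..V_3 plus 1 source current (V1)
L1: Y=0.000-0.09642j on G[3,0]
R1: Y=0.05348+0.000j on G[2,3]
I1: z[0]−=0.00373, z[1]+=0.00373
R2: Y=0.005747+0.000j on G[1,3]
C1: Y=0.000+0.1109j on G[2,0]
C2: Y=0.000+0.002752j on G[1,3]
I2: z[0]−=0.00848, z[1]+=0.00848
R3: Y=0.0002653+0.000j on G[1,2]
R4: Y=0.003676+0.000j on G[0,2]
R5: Y=0.0002375+0.000j on G[3,2]
R6: Y=0.6061+0.000j on G[3,2]
R7: Y=0.004464+0.000j on G[0,3]
R8: Y=0.02392+0.000j on G[3,0]
C3: Y=0.000+0.0001926j on G[1,0]
R9: Y=0.0002445+0.000j on G[3,1]
C4: Y=0.000+0.1508j on G[3,0]
R10: Y=0.0007937+0.000j on G[0,1]
R11: Y=0.01508+0.000j on G[3,1]
R12: Y=0.0004484+0.000j on G[0,1]
V1: row V3−V1=3.06, i_V1 at 3,1
solve → V1=-3.027-0.08904j, V2=0.01603-0.09122j, V3=0.03268-0.08904j
aux → i_V1=-0.08125-0.009114j

0.01603-0.09122j V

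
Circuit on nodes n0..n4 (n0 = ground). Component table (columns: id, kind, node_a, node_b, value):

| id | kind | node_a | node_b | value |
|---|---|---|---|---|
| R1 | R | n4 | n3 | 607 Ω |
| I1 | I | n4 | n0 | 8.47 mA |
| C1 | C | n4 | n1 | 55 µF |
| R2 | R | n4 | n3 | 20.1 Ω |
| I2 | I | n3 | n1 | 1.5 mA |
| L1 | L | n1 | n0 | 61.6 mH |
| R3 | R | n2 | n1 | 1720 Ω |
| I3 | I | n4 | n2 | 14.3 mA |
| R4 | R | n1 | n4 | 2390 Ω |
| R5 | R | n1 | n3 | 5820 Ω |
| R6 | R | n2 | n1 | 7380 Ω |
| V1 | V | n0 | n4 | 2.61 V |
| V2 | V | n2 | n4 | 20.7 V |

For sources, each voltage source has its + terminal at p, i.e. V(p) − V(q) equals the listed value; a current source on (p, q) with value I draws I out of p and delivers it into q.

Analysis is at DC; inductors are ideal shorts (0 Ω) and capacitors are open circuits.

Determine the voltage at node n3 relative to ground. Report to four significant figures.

Apply KCL at each of the 4 non-ground nodes and solve the resulting linear system.
Node n1: branches {C1, I2, L1, R3, R4, R5, R6} → V_1 = 0.000
Node n2: branches {R3, I3, R6, V2} → V_2 = 18.09
Node n3: branches {R1, R2, I2, R5} → V_3 = -2.630
Node n4: branches {R1, I1, C1, R2, I3, R4, V1, V2} → V_4 = -2.610
Source currents: i(L1)=0.01292, i(V1)=0.02139, i(V2)=0.001331

-2.630 V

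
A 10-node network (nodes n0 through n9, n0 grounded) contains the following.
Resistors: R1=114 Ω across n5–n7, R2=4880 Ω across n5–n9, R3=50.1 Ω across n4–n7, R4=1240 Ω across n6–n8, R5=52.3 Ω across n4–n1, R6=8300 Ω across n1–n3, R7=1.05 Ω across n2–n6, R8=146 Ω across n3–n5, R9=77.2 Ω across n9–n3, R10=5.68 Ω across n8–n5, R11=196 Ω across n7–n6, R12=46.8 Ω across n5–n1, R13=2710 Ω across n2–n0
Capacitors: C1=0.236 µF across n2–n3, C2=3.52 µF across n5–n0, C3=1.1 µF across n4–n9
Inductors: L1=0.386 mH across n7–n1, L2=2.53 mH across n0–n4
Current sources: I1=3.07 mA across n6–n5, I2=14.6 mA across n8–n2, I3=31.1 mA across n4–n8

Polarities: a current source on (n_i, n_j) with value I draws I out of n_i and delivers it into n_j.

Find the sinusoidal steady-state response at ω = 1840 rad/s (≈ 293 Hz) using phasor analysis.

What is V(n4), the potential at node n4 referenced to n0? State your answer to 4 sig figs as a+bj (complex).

0.03523-0.02064j V

Element admittances at ω=1840 rad/s:
  Y(R1) = 0.008772+0.000j S between n5,n7
  Y(R2) = 0.0002049+0.000j S between n5,n9
  Y(C1) = 0.000+0.0004342j S between n2,n3
  Y(R3) = 0.01996+0.000j S between n4,n7
  Y(R4) = 0.0008065+0.000j S between n6,n8
  Y(R5) = 0.01912+0.000j S between n4,n1
  Y(L1) = 0.000-1.408j S between n7,n1
  Y(R6) = 0.0001205+0.000j S between n1,n3
  Y(R7) = 0.9524+0.000j S between n2,n6
  I1: injects 0.00307 A into n5 (from n6)
  Y(R8) = 0.006849+0.000j S between n3,n5
  Y(C2) = 0.000+0.006477j S between n5,n0
  I2: injects 0.0146 A into n2 (from n8)
  Y(C3) = 0.000+0.002024j S between n4,n9
  Y(R9) = 0.01295+0.000j S between n9,n3
  Y(R10) = 0.1761+0.000j S between n8,n5
  Y(L2) = 0.000-0.2148j S between n0,n4
  Y(R11) = 0.005102+0.000j S between n7,n6
  Y(R12) = 0.02137+0.000j S between n5,n1
  Y(R13) = 0.0003690+0.000j S between n2,n0
  I3: injects 0.0311 A into n8 (from n4)
Assemble and solve the 9×9 MNA system:
  V(n1)=0.6788-0.2565j  V(n2)=2.585-0.3900j  V(n3)=0.9548-0.6579j  V(n4)=0.03523-0.02064j  V(n5)=1.191-0.5372j  V(n6)=2.571-0.3894j  V(n7)=0.6777-0.2556j  V(n8)=1.290-0.5366j  V(n9)=0.8417-0.7800j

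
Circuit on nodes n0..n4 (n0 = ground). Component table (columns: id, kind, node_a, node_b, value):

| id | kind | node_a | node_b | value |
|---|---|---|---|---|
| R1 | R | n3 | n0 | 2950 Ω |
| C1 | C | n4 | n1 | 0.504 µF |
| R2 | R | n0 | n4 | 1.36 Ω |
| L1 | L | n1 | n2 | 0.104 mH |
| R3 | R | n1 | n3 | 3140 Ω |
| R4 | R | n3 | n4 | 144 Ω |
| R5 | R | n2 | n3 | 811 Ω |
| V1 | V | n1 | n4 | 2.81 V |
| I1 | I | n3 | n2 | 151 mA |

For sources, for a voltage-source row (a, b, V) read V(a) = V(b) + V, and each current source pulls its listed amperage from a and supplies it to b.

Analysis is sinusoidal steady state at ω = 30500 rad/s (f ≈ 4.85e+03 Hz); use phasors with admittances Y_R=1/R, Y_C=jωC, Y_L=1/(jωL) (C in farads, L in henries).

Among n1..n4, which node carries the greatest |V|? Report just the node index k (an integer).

3

Apply KCL at each of the 4 non-ground nodes and solve the resulting linear system.
Node n1: branches {C1, L1, R3, V1} → V_1 = 2.818-2.592e-05j
Node n2: branches {L1, R5, I1} → V_2 = 2.819+0.4030j
Node n3: branches {R1, R3, R4, R5, I1} → V_3 = -16.59+0.05623j
Node n4: branches {C1, R2, R4, V1} → V_4 = 0.007648-2.592e-05j
Source currents: i(V1)=0.1209-0.04361j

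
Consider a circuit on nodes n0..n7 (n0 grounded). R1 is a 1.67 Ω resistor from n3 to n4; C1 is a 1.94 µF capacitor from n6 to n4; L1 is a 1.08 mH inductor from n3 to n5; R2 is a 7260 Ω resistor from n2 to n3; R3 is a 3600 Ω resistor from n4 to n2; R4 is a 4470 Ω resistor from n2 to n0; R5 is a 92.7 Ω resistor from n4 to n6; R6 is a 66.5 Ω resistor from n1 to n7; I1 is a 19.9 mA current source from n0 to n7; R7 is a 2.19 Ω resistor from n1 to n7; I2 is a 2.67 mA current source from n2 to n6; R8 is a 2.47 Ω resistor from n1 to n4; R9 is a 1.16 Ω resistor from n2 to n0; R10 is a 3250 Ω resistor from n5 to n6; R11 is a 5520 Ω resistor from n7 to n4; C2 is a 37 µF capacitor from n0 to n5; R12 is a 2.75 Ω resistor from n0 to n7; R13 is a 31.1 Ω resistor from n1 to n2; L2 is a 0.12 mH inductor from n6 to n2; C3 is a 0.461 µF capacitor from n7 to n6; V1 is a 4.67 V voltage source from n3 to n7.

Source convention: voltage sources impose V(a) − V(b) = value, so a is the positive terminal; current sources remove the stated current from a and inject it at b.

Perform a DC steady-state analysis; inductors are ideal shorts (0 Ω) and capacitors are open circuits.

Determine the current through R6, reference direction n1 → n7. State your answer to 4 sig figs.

0.02263 A

Apply KCL at each of the 7 non-ground nodes and solve the resulting linear system.
Node n1: branches {R6, R7, R8, R13} → V_1 = 1.348
Node n2: branches {R2, R3, R4, I2, R9, R13, L2} → V_2 = 0.08918
Node n3: branches {R1, L1, R2, V1} → V_3 = 4.513
Node n4: branches {R1, C1, R3, R5, R8, R11} → V_4 = 3.202
Node n5: branches {L1, R10, C2} → V_5 = 4.513
Node n6: branches {C1, R5, I2, R10, L2, C3} → V_6 = 0.08918
Node n7: branches {R6, I1, R7, R11, R12, C3, V1} → V_7 = -0.1567
Source currents: i(L1)=0.001361, i(L2)=0.03761, i(V1)=-0.7874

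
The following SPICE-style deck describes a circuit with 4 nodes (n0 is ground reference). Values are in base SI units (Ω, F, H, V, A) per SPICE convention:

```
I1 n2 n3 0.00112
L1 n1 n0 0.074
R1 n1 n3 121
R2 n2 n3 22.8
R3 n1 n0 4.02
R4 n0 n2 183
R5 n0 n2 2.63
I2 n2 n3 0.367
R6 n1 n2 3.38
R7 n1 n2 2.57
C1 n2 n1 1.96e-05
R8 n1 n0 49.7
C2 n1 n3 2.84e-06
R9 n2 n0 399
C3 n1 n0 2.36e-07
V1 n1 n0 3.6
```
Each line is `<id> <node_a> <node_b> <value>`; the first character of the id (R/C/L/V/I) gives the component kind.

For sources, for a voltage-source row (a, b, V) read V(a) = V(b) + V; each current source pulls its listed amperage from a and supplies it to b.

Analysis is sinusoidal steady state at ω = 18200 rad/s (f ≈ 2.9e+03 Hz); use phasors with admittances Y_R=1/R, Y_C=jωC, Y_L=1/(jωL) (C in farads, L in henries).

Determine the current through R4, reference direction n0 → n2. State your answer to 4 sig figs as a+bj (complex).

Element admittances at ω=18200 rad/s:
  I1: injects 0.00112 A into n3 (from n2)
  Y(L1) = 0.000-0.0007425j S between n1,n0
  Y(R1) = 0.008264+0.000j S between n1,n3
  Y(R2) = 0.04386+0.000j S between n2,n3
  Y(R3) = 0.2488+0.000j S between n1,n0
  Y(R4) = 0.005464+0.000j S between n0,n2
  Y(R5) = 0.3802+0.000j S between n0,n2
  I2: injects 0.367 A into n3 (from n2)
  Y(R6) = 0.2959+0.000j S between n1,n2
  Y(R7) = 0.3891+0.000j S between n1,n2
  Y(C1) = 0.000+0.3567j S between n2,n1
  Y(R8) = 0.02012+0.000j S between n1,n0
  Y(C2) = 0.000+0.05169j S between n1,n3
  Y(R9) = 0.002506+0.000j S between n2,n0
  Y(C3) = 0.000+0.004295j S between n1,n0
  V1: constraint V(n1)−V(n0) = 3.6
Assemble and solve the 4×4 MNA system:
  V(n1)=3.600+0.000j  V(n2)=2.245+0.3219j  V(n3)=6.721-2.824j
  i(V1)=-1.839-0.1378j

-0.01227-0.001759j A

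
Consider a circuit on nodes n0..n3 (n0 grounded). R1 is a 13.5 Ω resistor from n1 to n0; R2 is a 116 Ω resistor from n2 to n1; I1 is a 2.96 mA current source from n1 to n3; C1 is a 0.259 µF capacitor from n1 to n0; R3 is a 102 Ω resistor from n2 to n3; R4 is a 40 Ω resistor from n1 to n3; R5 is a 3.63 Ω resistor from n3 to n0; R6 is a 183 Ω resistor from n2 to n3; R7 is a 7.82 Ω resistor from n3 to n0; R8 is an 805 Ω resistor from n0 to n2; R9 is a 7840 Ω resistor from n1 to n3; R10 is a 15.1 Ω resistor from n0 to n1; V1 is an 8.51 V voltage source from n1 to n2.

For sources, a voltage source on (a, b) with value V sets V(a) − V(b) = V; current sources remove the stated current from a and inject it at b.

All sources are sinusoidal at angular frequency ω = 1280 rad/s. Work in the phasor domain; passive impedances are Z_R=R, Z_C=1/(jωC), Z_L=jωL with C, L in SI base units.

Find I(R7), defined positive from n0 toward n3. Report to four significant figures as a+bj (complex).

0.02836+1.530e-05j A

Element admittances at ω=1280 rad/s:
  Y(R1) = 0.07407+0.000j S between n1,n0
  Y(R2) = 0.008621+0.000j S between n2,n1
  I1: injects 0.00296 A into n3 (from n1)
  Y(C1) = 0.000+0.0003315j S between n1,n0
  Y(R3) = 0.009804+0.000j S between n2,n3
  Y(R4) = 0.02500+0.000j S between n1,n3
  Y(R5) = 0.2755+0.000j S between n3,n0
  Y(R6) = 0.005464+0.000j S between n2,n3
  Y(R7) = 0.1279+0.000j S between n3,n0
  Y(R8) = 0.001242+0.000j S between n0,n2
  Y(R9) = 0.0001276+0.000j S between n1,n3
  Y(R10) = 0.06623+0.000j S between n0,n1
  V1: constraint V(n1)−V(n2) = 8.51
Assemble and solve the 4×4 MNA system:
  V(n1)=0.7068-0.001314j  V(n2)=-7.803-0.001314j  V(n3)=-0.2218-0.0001197j
  i(V1)=-0.1988-1.987e-05j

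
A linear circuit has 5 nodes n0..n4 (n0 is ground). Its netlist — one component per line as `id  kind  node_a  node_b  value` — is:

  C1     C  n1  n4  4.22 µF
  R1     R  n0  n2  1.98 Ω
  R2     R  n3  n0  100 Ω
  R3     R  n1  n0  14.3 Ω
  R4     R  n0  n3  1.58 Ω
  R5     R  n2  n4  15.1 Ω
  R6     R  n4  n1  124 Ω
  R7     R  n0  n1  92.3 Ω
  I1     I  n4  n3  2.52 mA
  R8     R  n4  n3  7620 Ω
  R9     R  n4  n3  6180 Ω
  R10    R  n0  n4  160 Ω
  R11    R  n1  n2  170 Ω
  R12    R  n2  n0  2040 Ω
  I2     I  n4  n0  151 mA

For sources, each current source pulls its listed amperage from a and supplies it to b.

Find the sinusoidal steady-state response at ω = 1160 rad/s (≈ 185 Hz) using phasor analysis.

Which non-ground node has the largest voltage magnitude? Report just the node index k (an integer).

Element admittances at ω=1160 rad/s:
  Y(C1) = 0.000+0.004895j S between n1,n4
  Y(R1) = 0.5051+0.000j S between n0,n2
  Y(R2) = 0.01000+0.000j S between n3,n0
  Y(R3) = 0.06993+0.000j S between n1,n0
  Y(R4) = 0.6329+0.000j S between n0,n3
  Y(R5) = 0.06623+0.000j S between n2,n4
  Y(R6) = 0.008065+0.000j S between n4,n1
  Y(R7) = 0.01083+0.000j S between n0,n1
  I1: injects 0.00252 A into n3 (from n4)
  Y(R8) = 0.0001312+0.000j S between n4,n3
  Y(R9) = 0.0001618+0.000j S between n4,n3
  Y(R10) = 0.006250+0.000j S between n0,n4
  Y(R11) = 0.005882+0.000j S between n1,n2
  Y(R12) = 0.0004902+0.000j S between n2,n0
  I2: injects 0.151 A into n0 (from n4)
Assemble and solve the 4×4 MNA system:
  V(n1)=-0.2051-0.08759j  V(n2)=-0.2436+0.01248j  V(n3)=0.002958+5.315e-05j  V(n4)=-2.107+0.1167j

4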